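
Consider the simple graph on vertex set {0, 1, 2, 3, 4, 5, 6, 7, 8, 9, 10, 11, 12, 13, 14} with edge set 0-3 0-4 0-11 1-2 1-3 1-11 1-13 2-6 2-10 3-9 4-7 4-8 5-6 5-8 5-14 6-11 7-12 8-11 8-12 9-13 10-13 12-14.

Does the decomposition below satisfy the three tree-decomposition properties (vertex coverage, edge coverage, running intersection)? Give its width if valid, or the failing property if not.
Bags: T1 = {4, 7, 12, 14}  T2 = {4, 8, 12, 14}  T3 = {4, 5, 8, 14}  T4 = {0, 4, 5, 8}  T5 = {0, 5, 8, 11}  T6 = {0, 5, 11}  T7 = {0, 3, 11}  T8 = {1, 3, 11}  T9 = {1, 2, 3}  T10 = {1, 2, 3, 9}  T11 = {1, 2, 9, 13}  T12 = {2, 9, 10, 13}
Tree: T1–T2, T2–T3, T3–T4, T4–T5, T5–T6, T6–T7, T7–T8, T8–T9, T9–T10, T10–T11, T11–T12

No — vertex 6 appears in no bag.

A tree decomposition must satisfy three properties: every vertex lies in some bag; for every edge, both endpoints lie together in some bag; and for every vertex, the bags containing it form a connected subtree. Here vertex 6 appears in no bag, so the decomposition is invalid.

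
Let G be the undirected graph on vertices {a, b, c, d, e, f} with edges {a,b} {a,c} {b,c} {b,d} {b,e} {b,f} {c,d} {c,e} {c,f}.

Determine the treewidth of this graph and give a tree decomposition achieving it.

Treewidth 2.
One optimal decomposition is:
Bags: B1 = {b, c, f}  B2 = {b, c, e}  B3 = {b, c, d}  B4 = {a, b, c}
Tree: B1–B2, B1–B3, B2–B4

Each bag holds 3 vertices, so the decomposition has width 2, which upper-bounds the treewidth. For the lower bound, the 3 vertices {b, c, d} are pairwise adjacent, and any tree decomposition puts a clique entirely inside one bag — forcing width ≥ 2. The upper and lower bounds meet at 2, so that is the treewidth.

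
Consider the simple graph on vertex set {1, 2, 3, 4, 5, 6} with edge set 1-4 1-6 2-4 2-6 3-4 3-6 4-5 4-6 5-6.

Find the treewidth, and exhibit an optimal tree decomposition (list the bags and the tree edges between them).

Every bag has size at most 3, so the width is 3 − 1 = 2 and tw(G) ≤ 2. Conversely, {1, 4, 6} is a clique of size 3, and the vertices of any clique must share a bag in every tree decomposition; so some bag has ≥ 3 vertices and tw(G) ≥ 2. Therefore the treewidth is 2.

Treewidth 2.
Bags: B1 = {1, 4, 6}  B2 = {2, 4, 6}  B3 = {4, 5, 6}  B4 = {3, 4, 6}
Tree: B1–B2, B1–B3, B1–B4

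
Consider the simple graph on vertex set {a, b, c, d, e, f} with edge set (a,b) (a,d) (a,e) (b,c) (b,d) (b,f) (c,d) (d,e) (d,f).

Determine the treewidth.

A width-2 tree decomposition is:
Bags: B1 = {a, b, d}  B2 = {a, d, e}  B3 = {b, c, d}  B4 = {b, d, f}
Tree: B1–B2, B1–B3, B1–B4
The largest bag has 3 vertices, giving width 2; this decomposition certifies tw(G) ≤ 2. Conversely, {a, d, e} is a clique of size 3, and the vertices of any clique must share a bag in every tree decomposition; so some bag has ≥ 3 vertices and tw(G) ≥ 2. Hence tw(G) = 2 exactly.

2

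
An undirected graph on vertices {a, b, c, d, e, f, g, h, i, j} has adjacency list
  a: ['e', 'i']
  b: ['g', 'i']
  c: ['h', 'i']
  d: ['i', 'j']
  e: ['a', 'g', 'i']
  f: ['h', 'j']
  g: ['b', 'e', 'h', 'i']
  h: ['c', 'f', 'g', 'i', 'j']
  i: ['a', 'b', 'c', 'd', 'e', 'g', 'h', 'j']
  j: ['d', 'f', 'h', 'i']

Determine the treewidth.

A width-2 tree decomposition is:
Bags: B1 = {g, h, i}  B2 = {h, i, j}  B3 = {d, i, j}  B4 = {f, h, j}  B5 = {b, g, i}  B6 = {c, h, i}  B7 = {e, g, i}  B8 = {a, e, i}
Tree: B1–B2, B2–B3, B2–B4, B1–B5, B1–B6, B5–B7, B7–B8
Each bag holds 3 vertices, so the decomposition has width 2, which upper-bounds the treewidth. Conversely, {f, h, j} is a clique of size 3, and the vertices of any clique must share a bag in every tree decomposition; so some bag has ≥ 3 vertices and tw(G) ≥ 2. Therefore the treewidth is 2.

2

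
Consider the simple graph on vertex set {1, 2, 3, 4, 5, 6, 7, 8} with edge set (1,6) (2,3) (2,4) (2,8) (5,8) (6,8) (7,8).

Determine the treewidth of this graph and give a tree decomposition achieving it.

Treewidth 1.
Bags: B1 = {2, 8}  B2 = {2, 4}  B3 = {5, 8}  B4 = {2, 3}  B5 = {6, 8}  B6 = {7, 8}  B7 = {1, 6}
Tree: B1–B2, B1–B3, B1–B4, B3–B5, B1–B6, B5–B7

Each bag holds 2 vertices, so the decomposition has width 1, which upper-bounds the treewidth. Any graph with an edge has treewidth ≥ 1, and G has the edge 8–2. The upper and lower bounds meet at 1, so that is the treewidth.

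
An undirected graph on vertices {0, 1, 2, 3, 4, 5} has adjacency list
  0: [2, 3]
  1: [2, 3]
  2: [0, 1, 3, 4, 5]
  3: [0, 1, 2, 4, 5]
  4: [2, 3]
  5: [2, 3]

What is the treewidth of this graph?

A width-2 tree decomposition is:
Bags: B1 = {0, 2, 3}  B2 = {1, 2, 3}  B3 = {2, 3, 4}  B4 = {2, 3, 5}
Tree: B1–B2, B2–B3, B2–B4
Each bag holds 3 vertices, so the decomposition has width 2, which upper-bounds the treewidth. Conversely, {0, 2, 3} is a clique of size 3, and the vertices of any clique must share a bag in every tree decomposition; so some bag has ≥ 3 vertices and tw(G) ≥ 2. Therefore the treewidth is 2.

2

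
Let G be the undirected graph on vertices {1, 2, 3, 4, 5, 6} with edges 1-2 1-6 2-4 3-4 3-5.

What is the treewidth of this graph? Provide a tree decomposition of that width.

Treewidth 1.
One optimal decomposition is:
Bags: B1 = {3, 5}  B2 = {3, 4}  B3 = {2, 4}  B4 = {1, 2}  B5 = {1, 6}
Tree: B1–B2, B2–B3, B3–B4, B4–B5

The largest bag has 2 vertices, giving width 1; this decomposition certifies tw(G) ≤ 1. Any graph with an edge has treewidth ≥ 1, and G has the edge 5–3. Hence tw(G) = 1 exactly.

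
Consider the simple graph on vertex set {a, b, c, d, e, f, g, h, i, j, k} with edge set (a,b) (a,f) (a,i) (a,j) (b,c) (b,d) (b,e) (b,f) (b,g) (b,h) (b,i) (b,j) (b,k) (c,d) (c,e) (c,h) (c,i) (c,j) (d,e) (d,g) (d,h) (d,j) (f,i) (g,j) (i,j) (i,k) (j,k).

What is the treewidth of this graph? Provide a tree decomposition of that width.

The largest bag has 4 vertices, giving width 3; this decomposition certifies tw(G) ≤ 3. For the lower bound, the 4 vertices {b, d, g, j} are pairwise adjacent, and any tree decomposition puts a clique entirely inside one bag — forcing width ≥ 3. Combining the bounds, tw(G) = 3.

Treewidth 3.
Bags: B1 = {b, c, i, j}  B2 = {b, c, d, j}  B3 = {b, d, g, j}  B4 = {b, i, j, k}  B5 = {b, c, d, e}  B6 = {a, b, i, j}  B7 = {a, b, f, i}  B8 = {b, c, d, h}
Tree: B1–B2, B2–B3, B1–B4, B2–B5, B1–B6, B6–B7, B2–B8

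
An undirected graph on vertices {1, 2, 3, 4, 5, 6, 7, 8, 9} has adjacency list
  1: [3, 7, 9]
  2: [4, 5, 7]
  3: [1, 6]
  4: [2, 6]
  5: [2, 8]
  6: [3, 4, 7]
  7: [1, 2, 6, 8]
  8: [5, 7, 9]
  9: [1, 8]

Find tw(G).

A width-3 tree decomposition is:
Bags: B1 = {2, 4, 5, 8}  B2 = {2, 4, 7, 8}  B3 = {4, 6, 7, 8}  B4 = {6, 7, 8, 9}  B5 = {1, 6, 7, 9}  B6 = {1, 3, 6, 9}
Tree: B1–B2, B2–B3, B3–B4, B4–B5, B5–B6
Each bag holds 4 vertices, so the decomposition has width 3, which upper-bounds the treewidth. For the lower bound: the 4 vertex sets {2,4,5}, {8}, {7}, {1,3,6,9} are disjoint, each induces a connected subgraph, and every pair is joined by at least one edge of G. Contracting each set to a single vertex therefore yields K_{4} as a minor, and since treewidth is minor-monotone, tw(G) ≥ tw(K_{4}) = 3. The upper and lower bounds meet at 3, so that is the treewidth.

3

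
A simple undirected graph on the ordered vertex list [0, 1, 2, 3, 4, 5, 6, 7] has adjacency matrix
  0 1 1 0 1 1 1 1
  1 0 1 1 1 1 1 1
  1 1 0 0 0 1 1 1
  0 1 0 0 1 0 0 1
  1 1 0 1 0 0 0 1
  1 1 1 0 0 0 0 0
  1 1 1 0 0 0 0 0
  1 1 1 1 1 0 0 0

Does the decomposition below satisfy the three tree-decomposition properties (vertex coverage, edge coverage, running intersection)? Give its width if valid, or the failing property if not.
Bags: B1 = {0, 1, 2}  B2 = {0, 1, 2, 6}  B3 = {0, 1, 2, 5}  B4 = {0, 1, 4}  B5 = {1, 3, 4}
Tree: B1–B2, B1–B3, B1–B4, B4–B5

No — vertex 7 appears in no bag.

A tree decomposition must satisfy three properties: every vertex lies in some bag; for every edge, both endpoints lie together in some bag; and for every vertex, the bags containing it form a connected subtree. Here vertex 7 appears in no bag, so the decomposition is invalid.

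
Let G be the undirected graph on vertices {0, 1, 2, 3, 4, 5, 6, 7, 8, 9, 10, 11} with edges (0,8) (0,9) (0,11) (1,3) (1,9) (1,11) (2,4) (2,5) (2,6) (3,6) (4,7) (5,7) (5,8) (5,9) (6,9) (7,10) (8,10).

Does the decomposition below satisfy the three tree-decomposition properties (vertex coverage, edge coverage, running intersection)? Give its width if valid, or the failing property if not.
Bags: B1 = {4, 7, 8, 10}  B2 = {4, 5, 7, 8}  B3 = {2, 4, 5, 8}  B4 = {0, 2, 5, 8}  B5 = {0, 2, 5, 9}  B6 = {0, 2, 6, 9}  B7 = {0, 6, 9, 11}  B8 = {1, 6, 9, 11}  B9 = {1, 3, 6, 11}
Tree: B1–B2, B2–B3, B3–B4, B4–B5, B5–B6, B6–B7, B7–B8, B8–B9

Yes; width 3.

Vertex coverage: the bags together contain {0, 1, 2, 3, 4, 5, 6, 7, 8, 9, 10, 11}, the full vertex set. Edge coverage: each edge of G has both endpoints in at least one bag. Running intersection: for every vertex, the bags containing it form a connected subtree. All three properties hold, so this is a valid tree decomposition of width max|bag| − 1 = 3, and hence tw(G) ≤ 3.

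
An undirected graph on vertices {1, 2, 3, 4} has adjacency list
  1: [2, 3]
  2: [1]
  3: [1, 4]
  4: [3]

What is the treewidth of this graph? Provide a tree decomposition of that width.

Each bag holds 2 vertices, so the decomposition has width 1, which upper-bounds the treewidth. Any graph with an edge has treewidth ≥ 1, and G has the edge 2–1. The upper and lower bounds meet at 1, so that is the treewidth.

Treewidth 1.
One optimal decomposition is:
Bags: B1 = {1, 2}  B2 = {1, 3}  B3 = {3, 4}
Tree: B1–B2, B2–B3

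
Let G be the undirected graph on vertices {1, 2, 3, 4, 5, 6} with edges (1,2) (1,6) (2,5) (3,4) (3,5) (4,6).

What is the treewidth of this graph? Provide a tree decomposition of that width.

Treewidth 2.
Bags: B1 = {1, 2, 5}  B2 = {1, 3, 5}  B3 = {1, 3, 4}  B4 = {1, 4, 6}
Tree: B1–B2, B2–B3, B3–B4

Every bag has size at most 3, so the width is 3 − 1 = 2 and tw(G) ≤ 2. The edges 1–2–5–3–4–6–1 form a cycle, so G is not a tree and its treewidth is at least 2. The upper and lower bounds meet at 2, so that is the treewidth.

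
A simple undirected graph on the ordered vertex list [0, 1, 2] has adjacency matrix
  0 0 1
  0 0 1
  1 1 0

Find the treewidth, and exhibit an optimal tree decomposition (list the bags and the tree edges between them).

The largest bag has 2 vertices, giving width 1; this decomposition certifies tw(G) ≤ 1. G has an edge, so its treewidth is at least 1. Combining the bounds, tw(G) = 1.

Treewidth 1.
One such decomposition:
Bags: B1 = {0, 2}  B2 = {1, 2}
Tree: B1–B2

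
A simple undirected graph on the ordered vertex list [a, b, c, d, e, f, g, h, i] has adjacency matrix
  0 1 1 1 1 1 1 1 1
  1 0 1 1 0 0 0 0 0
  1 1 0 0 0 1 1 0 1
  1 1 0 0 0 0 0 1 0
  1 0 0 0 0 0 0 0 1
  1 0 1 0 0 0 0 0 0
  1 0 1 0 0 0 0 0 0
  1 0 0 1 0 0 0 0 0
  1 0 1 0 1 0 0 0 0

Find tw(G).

A width-2 tree decomposition is:
Bags: B1 = {a, b, c}  B2 = {a, b, d}  B3 = {a, c, f}  B4 = {a, c, i}  B5 = {a, e, i}  B6 = {a, d, h}  B7 = {a, c, g}
Tree: B1–B2, B1–B3, B1–B4, B4–B5, B2–B6, B1–B7
The largest bag has 3 vertices, giving width 2; this decomposition certifies tw(G) ≤ 2. Conversely, {a, d, h} is a clique of size 3, and the vertices of any clique must share a bag in every tree decomposition; so some bag has ≥ 3 vertices and tw(G) ≥ 2. Combining the bounds, tw(G) = 2.

2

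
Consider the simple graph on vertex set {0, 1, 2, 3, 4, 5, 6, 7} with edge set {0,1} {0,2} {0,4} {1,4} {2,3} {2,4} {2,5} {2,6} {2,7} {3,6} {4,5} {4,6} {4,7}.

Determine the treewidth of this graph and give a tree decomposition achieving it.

Treewidth 2.
One such decomposition:
Bags: B1 = {2, 4, 7}  B2 = {0, 2, 4}  B3 = {0, 1, 4}  B4 = {2, 4, 6}  B5 = {2, 4, 5}  B6 = {2, 3, 6}
Tree: B1–B2, B2–B3, B1–B4, B1–B5, B4–B6

Every bag has size at most 3, so the width is 3 − 1 = 2 and tw(G) ≤ 2. On the other hand G contains the 3-clique {0, 1, 4}. A clique must lie in a single bag of any decomposition, so no decomposition can have width below 2. Combining the bounds, tw(G) = 2.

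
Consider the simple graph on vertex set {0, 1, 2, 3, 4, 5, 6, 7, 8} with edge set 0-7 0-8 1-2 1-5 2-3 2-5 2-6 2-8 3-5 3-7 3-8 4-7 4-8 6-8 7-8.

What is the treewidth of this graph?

A width-2 tree decomposition is:
Bags: B1 = {2, 3, 8}  B2 = {3, 7, 8}  B3 = {2, 3, 5}  B4 = {4, 7, 8}  B5 = {2, 6, 8}  B6 = {0, 7, 8}  B7 = {1, 2, 5}
Tree: B1–B2, B1–B3, B2–B4, B1–B5, B4–B6, B3–B7
Every bag has size at most 3, so the width is 3 − 1 = 2 and tw(G) ≤ 2. For the lower bound, the 3 vertices {2, 3, 8} are pairwise adjacent, and any tree decomposition puts a clique entirely inside one bag — forcing width ≥ 2. Hence tw(G) = 2 exactly.

2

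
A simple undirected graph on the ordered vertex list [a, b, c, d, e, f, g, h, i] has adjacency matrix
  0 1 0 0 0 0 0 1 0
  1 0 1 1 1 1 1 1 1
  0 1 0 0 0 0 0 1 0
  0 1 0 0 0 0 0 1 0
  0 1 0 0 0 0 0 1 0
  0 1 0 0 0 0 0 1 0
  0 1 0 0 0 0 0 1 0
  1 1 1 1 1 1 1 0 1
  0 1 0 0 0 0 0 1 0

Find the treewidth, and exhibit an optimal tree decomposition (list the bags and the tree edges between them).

Treewidth 2.
One optimal decomposition is:
Bags: B1 = {a, b, h}  B2 = {b, f, h}  B3 = {b, h, i}  B4 = {b, g, h}  B5 = {b, c, h}  B6 = {b, e, h}  B7 = {b, d, h}
Tree: B1–B2, B1–B3, B1–B4, B1–B5, B3–B6, B2–B7

Each bag holds 3 vertices, so the decomposition has width 2, which upper-bounds the treewidth. For the lower bound, the 3 vertices {b, d, h} are pairwise adjacent, and any tree decomposition puts a clique entirely inside one bag — forcing width ≥ 2. Combining the bounds, tw(G) = 2.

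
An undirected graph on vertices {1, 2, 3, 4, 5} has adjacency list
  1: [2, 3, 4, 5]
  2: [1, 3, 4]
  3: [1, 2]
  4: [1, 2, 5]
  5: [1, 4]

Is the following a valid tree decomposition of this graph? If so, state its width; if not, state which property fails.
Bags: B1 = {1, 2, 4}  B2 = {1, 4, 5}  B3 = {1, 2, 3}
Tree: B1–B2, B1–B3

Vertex coverage: the bags together contain {1, 2, 3, 4, 5}, the full vertex set. Edge coverage: each edge of G has both endpoints in at least one bag. Running intersection: for every vertex, the bags containing it form a connected subtree. All three properties hold, so this is a valid tree decomposition of width max|bag| − 1 = 2, and hence tw(G) ≤ 2.

Yes; width 2.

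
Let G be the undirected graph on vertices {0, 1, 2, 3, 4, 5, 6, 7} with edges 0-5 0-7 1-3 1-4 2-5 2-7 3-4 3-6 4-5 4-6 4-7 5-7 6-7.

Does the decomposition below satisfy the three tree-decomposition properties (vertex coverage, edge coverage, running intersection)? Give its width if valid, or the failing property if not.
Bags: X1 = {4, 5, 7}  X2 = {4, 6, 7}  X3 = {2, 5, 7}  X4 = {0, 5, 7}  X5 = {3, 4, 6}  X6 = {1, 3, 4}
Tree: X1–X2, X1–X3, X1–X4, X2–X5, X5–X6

Vertex coverage: the bags together contain {0, 1, 2, 3, 4, 5, 6, 7}, the full vertex set. Edge coverage: each edge of G has both endpoints in at least one bag. Running intersection: for every vertex, the bags containing it form a connected subtree. All three properties hold, so this is a valid tree decomposition of width max|bag| − 1 = 2, and hence tw(G) ≤ 2.

Yes; width 2.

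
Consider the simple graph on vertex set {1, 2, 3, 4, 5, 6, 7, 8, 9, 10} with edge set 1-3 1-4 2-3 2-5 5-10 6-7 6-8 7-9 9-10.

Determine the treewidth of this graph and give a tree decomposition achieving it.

Every bag has size at most 2, so the width is 2 − 1 = 1 and tw(G) ≤ 1. Since G has at least one edge (e.g. 8–6), it is not an edgeless graph, so tw(G) ≥ 1. Combining the bounds, tw(G) = 1.

Treewidth 1.
One optimal decomposition is:
Bags: B1 = {6, 8}  B2 = {6, 7}  B3 = {7, 9}  B4 = {9, 10}  B5 = {5, 10}  B6 = {2, 5}  B7 = {2, 3}  B8 = {1, 3}  B9 = {1, 4}
Tree: B1–B2, B2–B3, B3–B4, B4–B5, B5–B6, B6–B7, B7–B8, B8–B9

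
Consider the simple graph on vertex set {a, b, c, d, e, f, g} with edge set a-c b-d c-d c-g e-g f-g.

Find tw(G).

A width-1 tree decomposition is:
Bags: B1 = {c, g}  B2 = {c, d}  B3 = {e, g}  B4 = {a, c}  B5 = {f, g}  B6 = {b, d}
Tree: B1–B2, B1–B3, B2–B4, B3–B5, B2–B6
The largest bag has 2 vertices, giving width 1; this decomposition certifies tw(G) ≤ 1. Any graph with an edge has treewidth ≥ 1, and G has the edge c–g. Therefore the treewidth is 1.

1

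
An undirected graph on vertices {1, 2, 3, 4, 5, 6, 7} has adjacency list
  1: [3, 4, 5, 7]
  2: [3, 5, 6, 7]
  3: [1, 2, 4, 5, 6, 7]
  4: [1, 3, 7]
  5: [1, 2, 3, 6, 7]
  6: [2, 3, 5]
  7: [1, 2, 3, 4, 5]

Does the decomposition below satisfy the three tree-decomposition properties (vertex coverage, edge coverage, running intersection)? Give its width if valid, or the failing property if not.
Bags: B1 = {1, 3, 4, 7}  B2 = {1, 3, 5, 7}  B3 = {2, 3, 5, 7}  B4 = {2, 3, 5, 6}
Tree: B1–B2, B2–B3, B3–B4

Every vertex of G appears in some bag (union = {1, 2, 3, 4, 5, 6, 7}); every edge is covered by a bag; and for each vertex v the set of bags containing v is connected in the bag tree. The decomposition is therefore valid. The largest bag has 4 vertices, so the width is 3.

Yes; width 3.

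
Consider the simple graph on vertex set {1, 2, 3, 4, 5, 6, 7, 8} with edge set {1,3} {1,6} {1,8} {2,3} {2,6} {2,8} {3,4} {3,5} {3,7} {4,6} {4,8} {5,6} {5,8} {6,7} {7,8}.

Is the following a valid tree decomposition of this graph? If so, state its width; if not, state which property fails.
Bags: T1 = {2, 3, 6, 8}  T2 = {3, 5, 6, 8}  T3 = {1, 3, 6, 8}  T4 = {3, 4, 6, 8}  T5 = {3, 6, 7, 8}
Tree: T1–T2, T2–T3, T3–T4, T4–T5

Every vertex of G appears in some bag (union = {1, 2, 3, 4, 5, 6, 7, 8}); every edge is covered by a bag; and for each vertex v the set of bags containing v is connected in the bag tree. The decomposition is therefore valid. The largest bag has 4 vertices, so the width is 3.

Yes; width 3.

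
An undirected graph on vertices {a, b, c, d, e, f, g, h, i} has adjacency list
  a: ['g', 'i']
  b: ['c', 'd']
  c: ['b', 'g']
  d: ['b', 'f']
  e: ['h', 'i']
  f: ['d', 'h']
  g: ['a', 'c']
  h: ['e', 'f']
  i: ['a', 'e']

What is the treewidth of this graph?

2

A width-2 tree decomposition is:
Bags: B1 = {b, c, g}  B2 = {a, b, g}  B3 = {a, b, i}  B4 = {b, e, i}  B5 = {b, e, h}  B6 = {b, f, h}  B7 = {b, d, f}
Tree: B1–B2, B2–B3, B3–B4, B4–B5, B5–B6, B6–B7
Every bag has size at most 3, so the width is 3 − 1 = 2 and tw(G) ≤ 2. For the lower bound, G contains the cycle b–c–g–a–i–e–h–f–d–b, so G is not a forest; only forests have treewidth ≤ 1, hence tw(G) ≥ 2. The upper and lower bounds meet at 2, so that is the treewidth.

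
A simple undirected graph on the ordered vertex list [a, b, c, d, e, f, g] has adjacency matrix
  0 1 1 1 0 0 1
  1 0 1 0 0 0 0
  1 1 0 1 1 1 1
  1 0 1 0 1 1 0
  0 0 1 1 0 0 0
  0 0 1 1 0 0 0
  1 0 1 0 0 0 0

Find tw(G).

A width-2 tree decomposition is:
Bags: B1 = {a, c, d}  B2 = {a, b, c}  B3 = {c, d, f}  B4 = {c, d, e}  B5 = {a, c, g}
Tree: B1–B2, B1–B3, B3–B4, B2–B5
Each bag holds 3 vertices, so the decomposition has width 2, which upper-bounds the treewidth. On the other hand G contains the 3-clique {c, d, e}. A clique must lie in a single bag of any decomposition, so no decomposition can have width below 2. Combining the bounds, tw(G) = 2.

2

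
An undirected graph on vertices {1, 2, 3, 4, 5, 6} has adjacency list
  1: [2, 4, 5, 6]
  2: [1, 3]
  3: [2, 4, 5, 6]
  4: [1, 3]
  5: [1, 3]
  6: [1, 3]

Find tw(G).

2

A width-2 tree decomposition is:
Bags: B1 = {1, 3, 4}  B2 = {1, 3, 6}  B3 = {1, 2, 3}  B4 = {1, 3, 5}
Tree: B1–B2, B2–B3, B3–B4
The largest bag has 3 vertices, giving width 2; this decomposition certifies tw(G) ≤ 2. For the lower bound, G contains the cycle 4–1–6–3–4, so G is not a forest; only forests have treewidth ≤ 1, hence tw(G) ≥ 2. Combining the bounds, tw(G) = 2.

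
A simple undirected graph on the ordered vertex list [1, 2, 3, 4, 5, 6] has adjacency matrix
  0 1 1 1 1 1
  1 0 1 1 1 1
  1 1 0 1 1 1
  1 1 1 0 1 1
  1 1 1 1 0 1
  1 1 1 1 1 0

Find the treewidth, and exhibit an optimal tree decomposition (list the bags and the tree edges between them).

Treewidth 5.
Bags: B1 = {1, 2, 3, 4, 5, 6}
Tree: (single bag)

A single bag containing all 6 vertices is trivially a valid decomposition of width 5. For the lower bound, the 6 vertices {1, 2, 3, 4, 5, 6} are pairwise adjacent, and any tree decomposition puts a clique entirely inside one bag — forcing width ≥ 5. Hence tw(G) = 5 exactly.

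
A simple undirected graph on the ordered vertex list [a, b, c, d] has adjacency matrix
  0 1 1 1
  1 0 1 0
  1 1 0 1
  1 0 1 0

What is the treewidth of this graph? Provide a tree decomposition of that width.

The largest bag has 3 vertices, giving width 2; this decomposition certifies tw(G) ≤ 2. Conversely, {a, c, d} is a clique of size 3, and the vertices of any clique must share a bag in every tree decomposition; so some bag has ≥ 3 vertices and tw(G) ≥ 2. Hence tw(G) = 2 exactly.

Treewidth 2.
One such decomposition:
Bags: B1 = {a, c, d}  B2 = {a, b, c}
Tree: B1–B2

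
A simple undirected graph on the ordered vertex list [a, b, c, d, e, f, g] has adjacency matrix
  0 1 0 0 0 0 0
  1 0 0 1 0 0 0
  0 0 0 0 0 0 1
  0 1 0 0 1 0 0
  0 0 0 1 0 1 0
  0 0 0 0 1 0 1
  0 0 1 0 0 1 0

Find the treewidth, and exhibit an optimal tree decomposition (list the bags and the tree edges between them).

Treewidth 1.
Bags: B1 = {a, b}  B2 = {b, d}  B3 = {d, e}  B4 = {e, f}  B5 = {f, g}  B6 = {c, g}
Tree: B1–B2, B2–B3, B3–B4, B4–B5, B5–B6

Each bag holds 2 vertices, so the decomposition has width 1, which upper-bounds the treewidth. Any graph with an edge has treewidth ≥ 1, and G has the edge a–b. The upper and lower bounds meet at 1, so that is the treewidth.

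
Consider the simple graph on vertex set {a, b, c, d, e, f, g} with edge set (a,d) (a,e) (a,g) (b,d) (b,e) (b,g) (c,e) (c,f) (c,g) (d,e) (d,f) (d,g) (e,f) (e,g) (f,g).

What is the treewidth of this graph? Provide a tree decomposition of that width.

The largest bag has 4 vertices, giving width 3; this decomposition certifies tw(G) ≤ 3. Conversely, {d, e, f, g} is a clique of size 4, and the vertices of any clique must share a bag in every tree decomposition; so some bag has ≥ 4 vertices and tw(G) ≥ 3. Therefore the treewidth is 3.

Treewidth 3.
Bags: B1 = {d, e, f, g}  B2 = {c, e, f, g}  B3 = {a, d, e, g}  B4 = {b, d, e, g}
Tree: B1–B2, B1–B3, B1–B4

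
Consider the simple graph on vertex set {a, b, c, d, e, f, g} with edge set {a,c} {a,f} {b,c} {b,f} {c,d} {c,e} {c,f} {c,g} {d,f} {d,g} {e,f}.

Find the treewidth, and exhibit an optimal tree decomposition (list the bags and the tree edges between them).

Treewidth 2.
One such decomposition:
Bags: B1 = {c, d, g}  B2 = {c, d, f}  B3 = {a, c, f}  B4 = {c, e, f}  B5 = {b, c, f}
Tree: B1–B2, B2–B3, B3–B4, B4–B5

Every bag has size at most 3, so the width is 3 − 1 = 2 and tw(G) ≤ 2. On the other hand G contains the 3-clique {c, d, g}. A clique must lie in a single bag of any decomposition, so no decomposition can have width below 2. Therefore the treewidth is 2.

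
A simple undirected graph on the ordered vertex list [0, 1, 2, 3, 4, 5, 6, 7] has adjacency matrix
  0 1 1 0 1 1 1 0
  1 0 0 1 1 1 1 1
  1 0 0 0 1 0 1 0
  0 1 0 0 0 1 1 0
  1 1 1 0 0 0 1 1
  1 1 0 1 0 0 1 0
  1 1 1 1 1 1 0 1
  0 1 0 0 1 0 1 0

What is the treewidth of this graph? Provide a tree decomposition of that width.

Treewidth 3.
One optimal decomposition is:
Bags: B1 = {0, 1, 4, 6}  B2 = {0, 2, 4, 6}  B3 = {0, 1, 5, 6}  B4 = {1, 3, 5, 6}  B5 = {1, 4, 6, 7}
Tree: B1–B2, B1–B3, B3–B4, B1–B5

Each bag holds 4 vertices, so the decomposition has width 3, which upper-bounds the treewidth. For the lower bound, the 4 vertices {0, 1, 4, 6} are pairwise adjacent, and any tree decomposition puts a clique entirely inside one bag — forcing width ≥ 3. Hence tw(G) = 3 exactly.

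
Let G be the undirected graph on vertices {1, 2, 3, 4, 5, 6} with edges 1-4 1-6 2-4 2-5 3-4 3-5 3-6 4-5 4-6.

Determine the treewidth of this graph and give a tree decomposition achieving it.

Treewidth 2.
One optimal decomposition is:
Bags: B1 = {3, 4, 6}  B2 = {3, 4, 5}  B3 = {1, 4, 6}  B4 = {2, 4, 5}
Tree: B1–B2, B1–B3, B2–B4

The largest bag has 3 vertices, giving width 2; this decomposition certifies tw(G) ≤ 2. On the other hand G contains the 3-clique {1, 4, 6}. A clique must lie in a single bag of any decomposition, so no decomposition can have width below 2. Hence tw(G) = 2 exactly.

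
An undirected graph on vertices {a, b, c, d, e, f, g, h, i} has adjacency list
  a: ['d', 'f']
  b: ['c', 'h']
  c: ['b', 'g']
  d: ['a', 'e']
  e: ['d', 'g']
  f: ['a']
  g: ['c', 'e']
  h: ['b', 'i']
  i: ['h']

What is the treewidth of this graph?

A width-1 tree decomposition is:
Bags: B1 = {h, i}  B2 = {b, h}  B3 = {b, c}  B4 = {c, g}  B5 = {e, g}  B6 = {d, e}  B7 = {a, d}  B8 = {a, f}
Tree: B1–B2, B2–B3, B3–B4, B4–B5, B5–B6, B6–B7, B7–B8
Each bag holds 2 vertices, so the decomposition has width 1, which upper-bounds the treewidth. Any graph with an edge has treewidth ≥ 1, and G has the edge i–h. Therefore the treewidth is 1.

1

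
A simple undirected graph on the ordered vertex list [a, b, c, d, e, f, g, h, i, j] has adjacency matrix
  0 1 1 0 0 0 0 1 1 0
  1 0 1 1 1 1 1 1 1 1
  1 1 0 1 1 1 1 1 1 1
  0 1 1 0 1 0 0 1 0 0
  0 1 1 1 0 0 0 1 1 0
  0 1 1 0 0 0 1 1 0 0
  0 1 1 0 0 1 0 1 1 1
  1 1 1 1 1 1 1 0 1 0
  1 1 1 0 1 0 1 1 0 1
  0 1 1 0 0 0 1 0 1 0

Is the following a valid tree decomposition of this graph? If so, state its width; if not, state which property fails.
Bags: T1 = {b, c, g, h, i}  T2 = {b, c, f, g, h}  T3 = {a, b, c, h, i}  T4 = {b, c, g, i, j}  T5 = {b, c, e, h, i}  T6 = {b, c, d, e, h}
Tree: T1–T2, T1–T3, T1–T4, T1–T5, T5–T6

Checking the three conditions: (i) the bags cover all of {a, b, c, d, e, f, g, h, i, j}; (ii) for each edge, some bag contains both endpoints; (iii) the bags containing any fixed vertex form a subtree. All hold, so the decomposition is valid with width 5 − 1 = 4.

Yes; width 4.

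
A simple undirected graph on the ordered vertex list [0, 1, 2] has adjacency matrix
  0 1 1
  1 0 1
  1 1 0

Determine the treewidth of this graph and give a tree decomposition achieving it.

With just one bag of size 3, the width is 3 − 1 = 2, so tw(G) ≤ 2. Conversely, {0, 1, 2} is a clique of size 3, and the vertices of any clique must share a bag in every tree decomposition; so some bag has ≥ 3 vertices and tw(G) ≥ 2. Therefore the treewidth is 2.

Treewidth 2.
One such decomposition:
Bags: B1 = {0, 1, 2}
Tree: (single bag)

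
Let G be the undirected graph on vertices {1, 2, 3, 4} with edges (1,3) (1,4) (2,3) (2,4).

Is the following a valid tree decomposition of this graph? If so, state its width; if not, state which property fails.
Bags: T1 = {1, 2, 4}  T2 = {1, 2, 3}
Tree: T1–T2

Checking the three conditions: (i) the bags cover all of {1, 2, 3, 4}; (ii) for each edge, some bag contains both endpoints; (iii) the bags containing any fixed vertex form a subtree. All hold, so the decomposition is valid with width 3 − 1 = 2.

Yes; width 2.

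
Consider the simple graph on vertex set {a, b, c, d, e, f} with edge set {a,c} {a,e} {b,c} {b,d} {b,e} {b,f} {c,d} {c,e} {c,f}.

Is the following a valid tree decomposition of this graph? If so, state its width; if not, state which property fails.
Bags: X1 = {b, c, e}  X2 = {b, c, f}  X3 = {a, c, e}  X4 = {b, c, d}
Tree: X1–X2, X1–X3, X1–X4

Yes; width 2.

Every vertex of G appears in some bag (union = {a, b, c, d, e, f}); every edge is covered by a bag; and for each vertex v the set of bags containing v is connected in the bag tree. The decomposition is therefore valid. The largest bag has 3 vertices, so the width is 2.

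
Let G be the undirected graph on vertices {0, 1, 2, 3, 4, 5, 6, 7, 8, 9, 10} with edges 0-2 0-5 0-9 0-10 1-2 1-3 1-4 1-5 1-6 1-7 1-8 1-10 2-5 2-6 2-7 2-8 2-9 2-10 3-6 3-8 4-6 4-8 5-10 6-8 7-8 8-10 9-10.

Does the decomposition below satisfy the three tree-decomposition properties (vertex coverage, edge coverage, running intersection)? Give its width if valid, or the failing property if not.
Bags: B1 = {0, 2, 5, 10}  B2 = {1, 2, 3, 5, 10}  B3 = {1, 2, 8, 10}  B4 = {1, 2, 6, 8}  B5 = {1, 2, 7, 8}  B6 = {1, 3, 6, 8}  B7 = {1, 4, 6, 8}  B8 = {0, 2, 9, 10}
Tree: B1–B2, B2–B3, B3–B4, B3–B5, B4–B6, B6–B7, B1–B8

No — bags containing vertex 3 are not connected in the tree.

A tree decomposition must satisfy three properties: every vertex lies in some bag; for every edge, both endpoints lie together in some bag; and for every vertex, the bags containing it form a connected subtree. Here bags containing vertex 3 are not connected in the tree, so the decomposition is invalid.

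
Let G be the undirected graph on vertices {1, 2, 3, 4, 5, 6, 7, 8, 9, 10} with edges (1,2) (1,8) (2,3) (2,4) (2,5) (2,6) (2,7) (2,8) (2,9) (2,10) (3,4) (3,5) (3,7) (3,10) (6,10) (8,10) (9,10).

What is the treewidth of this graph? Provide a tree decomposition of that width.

Treewidth 2.
Bags: B1 = {2, 3, 10}  B2 = {2, 3, 4}  B3 = {2, 3, 7}  B4 = {2, 8, 10}  B5 = {2, 3, 5}  B6 = {1, 2, 8}  B7 = {2, 6, 10}  B8 = {2, 9, 10}
Tree: B1–B2, B1–B3, B1–B4, B2–B5, B4–B6, B4–B7, B1–B8

Each bag holds 3 vertices, so the decomposition has width 2, which upper-bounds the treewidth. Conversely, {1, 2, 8} is a clique of size 3, and the vertices of any clique must share a bag in every tree decomposition; so some bag has ≥ 3 vertices and tw(G) ≥ 2. The upper and lower bounds meet at 2, so that is the treewidth.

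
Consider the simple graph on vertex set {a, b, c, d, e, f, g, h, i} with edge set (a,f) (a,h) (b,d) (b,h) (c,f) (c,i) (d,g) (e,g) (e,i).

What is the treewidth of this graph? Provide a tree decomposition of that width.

Treewidth 2.
Bags: B1 = {e, g, i}  B2 = {d, g, i}  B3 = {b, d, i}  B4 = {b, h, i}  B5 = {a, h, i}  B6 = {a, f, i}  B7 = {c, f, i}
Tree: B1–B2, B2–B3, B3–B4, B4–B5, B5–B6, B6–B7

Every bag has size at most 3, so the width is 3 − 1 = 2 and tw(G) ≤ 2. The edges i–e–g–d–b–h–a–f–c–i form a cycle, so G is not a tree and its treewidth is at least 2. Therefore the treewidth is 2.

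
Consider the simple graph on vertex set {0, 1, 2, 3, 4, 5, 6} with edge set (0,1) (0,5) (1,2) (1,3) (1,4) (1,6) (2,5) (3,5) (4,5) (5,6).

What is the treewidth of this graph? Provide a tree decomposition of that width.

Treewidth 2.
Bags: B1 = {1, 4, 5}  B2 = {1, 5, 6}  B3 = {1, 3, 5}  B4 = {0, 1, 5}  B5 = {1, 2, 5}
Tree: B1–B2, B2–B3, B3–B4, B4–B5

Each bag holds 3 vertices, so the decomposition has width 2, which upper-bounds the treewidth. For the lower bound, G contains the cycle 5–4–1–6–5, so G is not a forest; only forests have treewidth ≤ 1, hence tw(G) ≥ 2. Therefore the treewidth is 2.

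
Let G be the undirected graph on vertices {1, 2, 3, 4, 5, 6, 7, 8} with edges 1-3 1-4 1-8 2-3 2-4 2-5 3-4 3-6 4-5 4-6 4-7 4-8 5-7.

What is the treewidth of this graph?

2

A width-2 tree decomposition is:
Bags: B1 = {1, 3, 4}  B2 = {2, 3, 4}  B3 = {3, 4, 6}  B4 = {2, 4, 5}  B5 = {4, 5, 7}  B6 = {1, 4, 8}
Tree: B1–B2, B2–B3, B2–B4, B4–B5, B1–B6
The largest bag has 3 vertices, giving width 2; this decomposition certifies tw(G) ≤ 2. For the lower bound, the 3 vertices {1, 4, 8} are pairwise adjacent, and any tree decomposition puts a clique entirely inside one bag — forcing width ≥ 2. The upper and lower bounds meet at 2, so that is the treewidth.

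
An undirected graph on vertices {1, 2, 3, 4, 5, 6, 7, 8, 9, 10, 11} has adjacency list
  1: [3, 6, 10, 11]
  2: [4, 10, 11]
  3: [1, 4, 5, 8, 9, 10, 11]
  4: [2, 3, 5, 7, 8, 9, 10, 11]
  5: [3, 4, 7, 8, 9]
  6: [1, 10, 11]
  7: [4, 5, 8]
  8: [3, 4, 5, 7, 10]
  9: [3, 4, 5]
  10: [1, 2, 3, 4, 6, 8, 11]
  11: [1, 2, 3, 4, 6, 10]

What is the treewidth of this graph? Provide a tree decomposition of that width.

Each bag holds 4 vertices, so the decomposition has width 3, which upper-bounds the treewidth. For the lower bound, the 4 vertices {1, 3, 10, 11} are pairwise adjacent, and any tree decomposition puts a clique entirely inside one bag — forcing width ≥ 3. Therefore the treewidth is 3.

Treewidth 3.
Bags: B1 = {3, 4, 10, 11}  B2 = {3, 4, 8, 10}  B3 = {1, 3, 10, 11}  B4 = {3, 4, 5, 8}  B5 = {3, 4, 5, 9}  B6 = {2, 4, 10, 11}  B7 = {4, 5, 7, 8}  B8 = {1, 6, 10, 11}
Tree: B1–B2, B1–B3, B2–B4, B4–B5, B1–B6, B4–B7, B3–B8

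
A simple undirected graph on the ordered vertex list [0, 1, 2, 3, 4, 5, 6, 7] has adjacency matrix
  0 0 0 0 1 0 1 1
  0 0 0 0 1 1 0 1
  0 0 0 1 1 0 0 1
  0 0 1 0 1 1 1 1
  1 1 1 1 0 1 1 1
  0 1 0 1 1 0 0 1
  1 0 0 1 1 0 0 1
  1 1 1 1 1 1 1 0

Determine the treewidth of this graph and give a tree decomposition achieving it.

Treewidth 3.
Bags: B1 = {3, 4, 5, 7}  B2 = {3, 4, 6, 7}  B3 = {0, 4, 6, 7}  B4 = {1, 4, 5, 7}  B5 = {2, 3, 4, 7}
Tree: B1–B2, B2–B3, B1–B4, B2–B5

The largest bag has 4 vertices, giving width 3; this decomposition certifies tw(G) ≤ 3. Conversely, {0, 4, 6, 7} is a clique of size 4, and the vertices of any clique must share a bag in every tree decomposition; so some bag has ≥ 4 vertices and tw(G) ≥ 3. Therefore the treewidth is 3.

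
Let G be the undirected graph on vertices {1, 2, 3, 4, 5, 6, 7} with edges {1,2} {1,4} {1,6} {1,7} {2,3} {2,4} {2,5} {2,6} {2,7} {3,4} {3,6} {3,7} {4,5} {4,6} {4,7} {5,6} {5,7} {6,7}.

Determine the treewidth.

A width-4 tree decomposition is:
Bags: B1 = {2, 3, 4, 6, 7}  B2 = {2, 4, 5, 6, 7}  B3 = {1, 2, 4, 6, 7}
Tree: B1–B2, B1–B3
Every bag has size at most 5, so the width is 5 − 1 = 4 and tw(G) ≤ 4. On the other hand G contains the 5-clique {1, 2, 4, 6, 7}. A clique must lie in a single bag of any decomposition, so no decomposition can have width below 4. Hence tw(G) = 4 exactly.

4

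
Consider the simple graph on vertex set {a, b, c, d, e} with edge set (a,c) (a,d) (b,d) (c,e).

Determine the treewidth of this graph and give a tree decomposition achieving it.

Treewidth 1.
One such decomposition:
Bags: B1 = {a, c}  B2 = {a, d}  B3 = {c, e}  B4 = {b, d}
Tree: B1–B2, B1–B3, B2–B4

Each bag holds 2 vertices, so the decomposition has width 1, which upper-bounds the treewidth. G has an edge, so its treewidth is at least 1. The upper and lower bounds meet at 1, so that is the treewidth.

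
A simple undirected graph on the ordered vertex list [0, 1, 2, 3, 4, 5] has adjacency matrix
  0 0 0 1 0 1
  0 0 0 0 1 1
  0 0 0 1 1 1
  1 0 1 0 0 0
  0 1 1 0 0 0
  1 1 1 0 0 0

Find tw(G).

A width-2 tree decomposition is:
Bags: B1 = {1, 4, 5}  B2 = {2, 4, 5}  B3 = {0, 2, 5}  B4 = {0, 2, 3}
Tree: B1–B2, B2–B3, B3–B4
Every bag has size at most 3, so the width is 3 − 1 = 2 and tw(G) ≤ 2. For the lower bound, G contains the cycle 1–4–2–5–1, so G is not a forest; only forests have treewidth ≤ 1, hence tw(G) ≥ 2. Hence tw(G) = 2 exactly.

2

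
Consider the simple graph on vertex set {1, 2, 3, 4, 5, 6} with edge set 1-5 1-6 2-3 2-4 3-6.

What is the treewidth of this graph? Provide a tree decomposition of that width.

Treewidth 1.
One optimal decomposition is:
Bags: B1 = {1, 5}  B2 = {1, 6}  B3 = {3, 6}  B4 = {2, 3}  B5 = {2, 4}
Tree: B1–B2, B2–B3, B3–B4, B4–B5

Every bag has size at most 2, so the width is 2 − 1 = 1 and tw(G) ≤ 1. Any graph with an edge has treewidth ≥ 1, and G has the edge 5–1. The upper and lower bounds meet at 1, so that is the treewidth.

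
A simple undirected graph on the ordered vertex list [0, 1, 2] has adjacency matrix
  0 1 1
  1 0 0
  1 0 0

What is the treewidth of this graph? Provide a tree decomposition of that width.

Treewidth 1.
One optimal decomposition is:
Bags: B1 = {0, 1}  B2 = {0, 2}
Tree: B1–B2

The largest bag has 2 vertices, giving width 1; this decomposition certifies tw(G) ≤ 1. Since G has at least one edge (e.g. 0–1), it is not an edgeless graph, so tw(G) ≥ 1. Hence tw(G) = 1 exactly.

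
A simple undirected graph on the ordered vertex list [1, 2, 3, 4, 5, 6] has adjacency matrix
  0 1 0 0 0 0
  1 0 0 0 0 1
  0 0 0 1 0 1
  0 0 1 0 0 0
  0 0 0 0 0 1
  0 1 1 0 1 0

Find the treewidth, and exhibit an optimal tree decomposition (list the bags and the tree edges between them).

Treewidth 1.
One such decomposition:
Bags: B1 = {2, 6}  B2 = {3, 6}  B3 = {5, 6}  B4 = {1, 2}  B5 = {3, 4}
Tree: B1–B2, B1–B3, B1–B4, B2–B5

Every bag has size at most 2, so the width is 2 − 1 = 1 and tw(G) ≤ 1. G has an edge, so its treewidth is at least 1. Combining the bounds, tw(G) = 1.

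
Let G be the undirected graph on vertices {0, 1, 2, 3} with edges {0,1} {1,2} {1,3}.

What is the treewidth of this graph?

A width-1 tree decomposition is:
Bags: B1 = {1, 2}  B2 = {1, 3}  B3 = {0, 1}
Tree: B1–B2, B2–B3
Every bag has size at most 2, so the width is 2 − 1 = 1 and tw(G) ≤ 1. Any graph with an edge has treewidth ≥ 1, and G has the edge 1–2. Therefore the treewidth is 1.

1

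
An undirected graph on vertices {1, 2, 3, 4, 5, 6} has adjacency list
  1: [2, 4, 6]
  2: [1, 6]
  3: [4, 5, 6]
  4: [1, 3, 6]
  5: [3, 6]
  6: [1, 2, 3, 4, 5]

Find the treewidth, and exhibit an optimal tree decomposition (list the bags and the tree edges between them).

Treewidth 2.
One such decomposition:
Bags: B1 = {1, 4, 6}  B2 = {3, 4, 6}  B3 = {1, 2, 6}  B4 = {3, 5, 6}
Tree: B1–B2, B1–B3, B2–B4

Each bag holds 3 vertices, so the decomposition has width 2, which upper-bounds the treewidth. For the lower bound, the 3 vertices {1, 2, 6} are pairwise adjacent, and any tree decomposition puts a clique entirely inside one bag — forcing width ≥ 2. Therefore the treewidth is 2.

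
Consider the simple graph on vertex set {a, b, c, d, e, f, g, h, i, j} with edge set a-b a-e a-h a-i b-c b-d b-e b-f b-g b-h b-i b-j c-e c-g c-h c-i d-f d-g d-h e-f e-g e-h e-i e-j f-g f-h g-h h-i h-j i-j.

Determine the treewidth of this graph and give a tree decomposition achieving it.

Each bag holds 5 vertices, so the decomposition has width 4, which upper-bounds the treewidth. For the lower bound, the 5 vertices {b, d, f, g, h} are pairwise adjacent, and any tree decomposition puts a clique entirely inside one bag — forcing width ≥ 4. The upper and lower bounds meet at 4, so that is the treewidth.

Treewidth 4.
Bags: B1 = {b, c, e, h, i}  B2 = {b, c, e, g, h}  B3 = {a, b, e, h, i}  B4 = {b, e, h, i, j}  B5 = {b, e, f, g, h}  B6 = {b, d, f, g, h}
Tree: B1–B2, B1–B3, B1–B4, B2–B5, B5–B6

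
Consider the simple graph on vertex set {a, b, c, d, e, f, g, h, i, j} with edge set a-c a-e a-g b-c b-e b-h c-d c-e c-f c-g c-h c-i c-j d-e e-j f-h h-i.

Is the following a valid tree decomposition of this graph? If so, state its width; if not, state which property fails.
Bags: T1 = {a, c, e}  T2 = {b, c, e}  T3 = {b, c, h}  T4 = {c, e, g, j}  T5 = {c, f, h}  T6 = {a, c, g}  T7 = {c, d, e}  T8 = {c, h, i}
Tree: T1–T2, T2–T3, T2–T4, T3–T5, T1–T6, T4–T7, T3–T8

No — bags containing vertex g are not connected in the tree.

A tree decomposition must satisfy three properties: every vertex lies in some bag; for every edge, both endpoints lie together in some bag; and for every vertex, the bags containing it form a connected subtree. Here bags containing vertex g are not connected in the tree, so the decomposition is invalid.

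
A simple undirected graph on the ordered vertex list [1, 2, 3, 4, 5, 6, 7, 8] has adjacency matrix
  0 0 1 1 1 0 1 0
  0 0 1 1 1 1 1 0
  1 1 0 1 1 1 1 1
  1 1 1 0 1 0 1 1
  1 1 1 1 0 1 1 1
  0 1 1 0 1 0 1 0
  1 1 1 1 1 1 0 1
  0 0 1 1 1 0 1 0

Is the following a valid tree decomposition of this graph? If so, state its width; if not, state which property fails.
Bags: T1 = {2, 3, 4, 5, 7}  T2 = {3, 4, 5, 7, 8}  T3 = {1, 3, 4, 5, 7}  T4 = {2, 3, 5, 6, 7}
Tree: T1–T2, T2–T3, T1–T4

Yes; width 4.

Every vertex of G appears in some bag (union = {1, 2, 3, 4, 5, 6, 7, 8}); every edge is covered by a bag; and for each vertex v the set of bags containing v is connected in the bag tree. The decomposition is therefore valid. The largest bag has 5 vertices, so the width is 4.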